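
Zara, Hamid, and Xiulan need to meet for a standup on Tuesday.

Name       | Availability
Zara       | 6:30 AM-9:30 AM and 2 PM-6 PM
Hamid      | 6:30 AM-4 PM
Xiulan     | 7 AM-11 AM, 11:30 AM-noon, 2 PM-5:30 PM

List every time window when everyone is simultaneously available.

07:00-09:30, 14:00-16:00

Zara ∩ Hamid: 06:30-09:30, 14:00-16:00.
Zara ∩ Hamid ∩ Xiulan: 07:00-09:30, 14:00-16:00.
Those are the intersection windows.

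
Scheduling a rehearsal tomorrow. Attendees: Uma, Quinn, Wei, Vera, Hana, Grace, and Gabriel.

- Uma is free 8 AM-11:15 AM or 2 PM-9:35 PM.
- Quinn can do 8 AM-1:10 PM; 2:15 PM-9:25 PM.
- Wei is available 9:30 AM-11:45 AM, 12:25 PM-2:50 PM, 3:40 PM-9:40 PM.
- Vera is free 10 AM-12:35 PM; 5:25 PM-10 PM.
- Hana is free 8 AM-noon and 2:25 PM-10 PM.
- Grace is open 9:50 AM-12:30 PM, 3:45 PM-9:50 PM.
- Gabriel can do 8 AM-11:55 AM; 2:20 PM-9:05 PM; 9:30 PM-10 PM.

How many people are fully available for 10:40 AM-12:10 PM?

Quinn, Vera, and Grace can make the full 10:40-12:10 slot — that's 3.

3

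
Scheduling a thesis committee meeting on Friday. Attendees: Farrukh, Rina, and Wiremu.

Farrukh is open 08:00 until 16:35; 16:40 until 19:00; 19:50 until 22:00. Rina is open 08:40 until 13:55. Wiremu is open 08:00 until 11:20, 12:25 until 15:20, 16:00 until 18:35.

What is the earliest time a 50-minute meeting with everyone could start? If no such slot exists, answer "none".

Farrukh ∩ Rina: 08:40-13:55.
Farrukh ∩ Rina ∩ Wiremu: 08:40-11:20, 12:25-13:55.
The first common window of at least 50 minutes is 08:40-11:20, so the earliest start is 08:40.

08:40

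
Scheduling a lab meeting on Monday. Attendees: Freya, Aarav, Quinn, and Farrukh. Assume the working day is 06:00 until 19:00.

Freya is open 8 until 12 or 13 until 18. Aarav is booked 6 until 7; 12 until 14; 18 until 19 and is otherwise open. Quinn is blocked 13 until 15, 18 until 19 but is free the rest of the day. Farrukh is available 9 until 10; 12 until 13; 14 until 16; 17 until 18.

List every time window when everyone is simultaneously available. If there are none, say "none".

Freya free: 08:00-12:00, 13:00-18:00.
Aarav free: 07:00-12:00, 14:00-18:00 (invert busy blocks within the working day).
Quinn free: 06:00-13:00, 15:00-18:00 (invert busy blocks within the working day).
Farrukh free: 09:00-10:00, 12:00-13:00, 14:00-16:00, 17:00-18:00.
Freya ∩ Aarav: 08:00-12:00, 14:00-18:00.
Freya ∩ Aarav ∩ Quinn: 08:00-12:00, 15:00-18:00.
Freya ∩ Aarav ∩ Quinn ∩ Farrukh: 09:00-10:00, 15:00-16:00, 17:00-18:00.

09:00-10:00, 15:00-16:00, 17:00-18:00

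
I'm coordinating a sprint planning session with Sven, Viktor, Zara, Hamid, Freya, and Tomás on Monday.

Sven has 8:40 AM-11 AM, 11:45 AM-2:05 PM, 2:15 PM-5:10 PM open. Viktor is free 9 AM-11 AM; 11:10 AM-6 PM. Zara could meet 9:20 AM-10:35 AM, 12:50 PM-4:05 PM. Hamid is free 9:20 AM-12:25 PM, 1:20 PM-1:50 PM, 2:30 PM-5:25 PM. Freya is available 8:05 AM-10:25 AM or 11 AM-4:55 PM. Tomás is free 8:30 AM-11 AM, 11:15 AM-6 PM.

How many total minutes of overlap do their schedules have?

Sven ∩ Viktor: 09:00-11:00, 11:45-14:05, 14:15-17:10.
Sven ∩ Viktor ∩ Zara: 09:20-10:35, 12:50-14:05, 14:15-16:05.
Sven ∩ Viktor ∩ Zara ∩ Hamid: 09:20-10:35, 13:20-13:50, 14:30-16:05.
Sven ∩ Viktor ∩ Zara ∩ Hamid ∩ Freya: 09:20-10:25, 13:20-13:50, 14:30-16:05.
Sven ∩ Viktor ∩ Zara ∩ Hamid ∩ Freya ∩ Tomás: 09:20-10:25, 13:20-13:50, 14:30-16:05.
So the common availability across everyone is 09:20-10:25, 13:20-13:50, 14:30-16:05.
Summing the common windows: 65 + 30 + 95 = 190 minutes.

190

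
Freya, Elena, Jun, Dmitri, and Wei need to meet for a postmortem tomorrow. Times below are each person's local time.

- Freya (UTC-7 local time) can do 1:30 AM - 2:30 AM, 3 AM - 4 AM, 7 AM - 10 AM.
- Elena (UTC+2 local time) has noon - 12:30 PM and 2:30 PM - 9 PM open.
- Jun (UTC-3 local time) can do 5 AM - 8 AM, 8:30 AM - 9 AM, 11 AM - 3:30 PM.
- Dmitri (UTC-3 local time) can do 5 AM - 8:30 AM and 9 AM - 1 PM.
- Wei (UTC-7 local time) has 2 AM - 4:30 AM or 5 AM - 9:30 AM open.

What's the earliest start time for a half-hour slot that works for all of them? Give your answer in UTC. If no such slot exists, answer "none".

10:00

Freya in UTC: 08:30-09:30, 10:00-11:00, 14:00-17:00 (add 7h to convert from UTC-7).
Elena in UTC: 10:00-10:30, 12:30-19:00 (subtract 2h to convert from UTC+2).
Jun in UTC: 08:00-11:00, 11:30-12:00, 14:00-18:30 (add 3h to convert from UTC-3).
Dmitri in UTC: 08:00-11:30, 12:00-16:00 (add 3h to convert from UTC-3).
Wei in UTC: 09:00-11:30, 12:00-16:30 (add 7h to convert from UTC-7).
Freya ∩ Elena: 10:00-10:30, 14:00-17:00.
Freya ∩ Elena ∩ Jun: 10:00-10:30, 14:00-17:00.
Freya ∩ Elena ∩ Jun ∩ Dmitri: 10:00-10:30, 14:00-16:00.
Freya ∩ Elena ∩ Jun ∩ Dmitri ∩ Wei: 10:00-10:30, 14:00-16:00.
Those are the intersection windows.
The first common window of at least 30 minutes is 10:00-10:30, so the earliest start is 10:00.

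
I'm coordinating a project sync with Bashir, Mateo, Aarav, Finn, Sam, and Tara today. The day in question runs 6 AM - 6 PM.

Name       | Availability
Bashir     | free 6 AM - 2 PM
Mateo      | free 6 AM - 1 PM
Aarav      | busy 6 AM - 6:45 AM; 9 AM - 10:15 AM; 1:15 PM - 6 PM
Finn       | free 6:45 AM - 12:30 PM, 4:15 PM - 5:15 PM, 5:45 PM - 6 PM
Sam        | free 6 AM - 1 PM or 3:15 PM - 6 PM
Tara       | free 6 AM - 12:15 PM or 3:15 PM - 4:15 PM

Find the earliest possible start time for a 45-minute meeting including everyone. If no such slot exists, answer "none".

Bashir free: 06:00-14:00.
Mateo free: 06:00-13:00.
Aarav free: 06:45-09:00, 10:15-13:15 (invert busy blocks within the working day).
Finn free: 06:45-12:30, 16:15-17:15, 17:45-18:00.
Sam free: 06:00-13:00, 15:15-18:00.
Tara free: 06:00-12:15, 15:15-16:15.
Bashir ∩ Mateo: 06:00-13:00.
Bashir ∩ Mateo ∩ Aarav: 06:45-09:00, 10:15-13:00.
Bashir ∩ Mateo ∩ Aarav ∩ Finn: 06:45-09:00, 10:15-12:30.
Bashir ∩ Mateo ∩ Aarav ∩ Finn ∩ Sam: 06:45-09:00, 10:15-12:30.
Bashir ∩ Mateo ∩ Aarav ∩ Finn ∩ Sam ∩ Tara: 06:45-09:00, 10:15-12:15.
Those are the intersection windows.
The first common window of at least 45 minutes is 06:45-09:00, so the earliest start is 06:45.

06:45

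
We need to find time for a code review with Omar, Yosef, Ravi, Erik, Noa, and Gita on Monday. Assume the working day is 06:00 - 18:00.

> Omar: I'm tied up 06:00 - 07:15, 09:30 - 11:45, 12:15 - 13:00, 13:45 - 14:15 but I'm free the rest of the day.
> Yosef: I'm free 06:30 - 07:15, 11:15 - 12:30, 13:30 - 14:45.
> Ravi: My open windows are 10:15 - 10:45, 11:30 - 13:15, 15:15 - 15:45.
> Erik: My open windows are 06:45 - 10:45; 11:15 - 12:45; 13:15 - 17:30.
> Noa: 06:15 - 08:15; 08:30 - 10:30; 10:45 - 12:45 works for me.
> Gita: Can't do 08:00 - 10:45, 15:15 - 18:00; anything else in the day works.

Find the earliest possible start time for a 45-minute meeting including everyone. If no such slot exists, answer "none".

none

Omar free: 07:15-09:30, 11:45-12:15, 13:00-13:45, 14:15-18:00 (invert busy blocks within the working day).
Yosef free: 06:30-07:15, 11:15-12:30, 13:30-14:45.
Ravi free: 10:15-10:45, 11:30-13:15, 15:15-15:45.
Erik free: 06:45-10:45, 11:15-12:45, 13:15-17:30.
Noa free: 06:15-08:15, 08:30-10:30, 10:45-12:45.
Gita free: 06:00-08:00, 10:45-15:15 (invert busy blocks within the working day).
Omar ∩ Yosef: 11:45-12:15, 13:30-13:45, 14:15-14:45.
Omar ∩ Yosef ∩ Ravi: 11:45-12:15.
Omar ∩ Yosef ∩ Ravi ∩ Erik: 11:45-12:15.
Omar ∩ Yosef ∩ Ravi ∩ Erik ∩ Noa: 11:45-12:15.
Omar ∩ Yosef ∩ Ravi ∩ Erik ∩ Noa ∩ Gita: 11:45-12:15.
No common window is at least 45 minutes long.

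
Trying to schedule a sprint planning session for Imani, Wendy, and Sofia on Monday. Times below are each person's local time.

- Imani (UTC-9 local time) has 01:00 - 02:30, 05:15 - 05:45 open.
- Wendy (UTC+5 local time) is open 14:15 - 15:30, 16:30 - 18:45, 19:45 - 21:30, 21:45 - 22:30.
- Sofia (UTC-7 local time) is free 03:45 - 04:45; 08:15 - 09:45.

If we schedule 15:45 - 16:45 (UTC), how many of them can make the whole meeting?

1

Imani in UTC: 10:00-11:30, 14:15-14:45 (add 9h to convert from UTC-9).
Wendy in UTC: 09:15-10:30, 11:30-13:45, 14:45-16:30, 16:45-17:30 (subtract 5h to convert from UTC+5).
Sofia in UTC: 10:45-11:45, 15:15-16:45 (add 7h to convert from UTC-7).
Sofia can make the full 15:45-16:45 slot — that's 1.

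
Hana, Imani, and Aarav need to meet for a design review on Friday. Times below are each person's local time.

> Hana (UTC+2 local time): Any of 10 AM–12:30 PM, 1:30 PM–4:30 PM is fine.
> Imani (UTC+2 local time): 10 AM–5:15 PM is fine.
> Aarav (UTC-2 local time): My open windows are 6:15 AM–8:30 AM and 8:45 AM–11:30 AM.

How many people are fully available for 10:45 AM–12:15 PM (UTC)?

2

Hana in UTC: 08:00-10:30, 11:30-14:30 (subtract 2h to convert from UTC+2).
Imani in UTC: 08:00-15:15 (subtract 2h to convert from UTC+2).
Aarav in UTC: 08:15-10:30, 10:45-13:30 (add 2h to convert from UTC-2).
Imani and Aarav can make the full 10:45-12:15 slot — that's 2.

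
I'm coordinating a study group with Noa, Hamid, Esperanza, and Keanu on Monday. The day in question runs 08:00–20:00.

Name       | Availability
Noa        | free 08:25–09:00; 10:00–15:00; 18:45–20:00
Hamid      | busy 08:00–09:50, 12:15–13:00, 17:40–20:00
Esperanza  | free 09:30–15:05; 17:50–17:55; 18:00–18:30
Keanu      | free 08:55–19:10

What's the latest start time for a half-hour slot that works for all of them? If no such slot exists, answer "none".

14:30

Noa free: 08:25-09:00, 10:00-15:00, 18:45-20:00.
Hamid free: 09:50-12:15, 13:00-17:40 (invert busy blocks within the working day).
Esperanza free: 09:30-15:05, 17:50-17:55, 18:00-18:30.
Keanu free: 08:55-19:10.
Noa ∩ Hamid: 10:00-12:15, 13:00-15:00.
Noa ∩ Hamid ∩ Esperanza: 10:00-12:15, 13:00-15:00.
Noa ∩ Hamid ∩ Esperanza ∩ Keanu: 10:00-12:15, 13:00-15:00.
The last common window of at least 30 minutes is 13:00-15:00; a 30-minute meeting can start as late as 14:30 and still end by 15:00.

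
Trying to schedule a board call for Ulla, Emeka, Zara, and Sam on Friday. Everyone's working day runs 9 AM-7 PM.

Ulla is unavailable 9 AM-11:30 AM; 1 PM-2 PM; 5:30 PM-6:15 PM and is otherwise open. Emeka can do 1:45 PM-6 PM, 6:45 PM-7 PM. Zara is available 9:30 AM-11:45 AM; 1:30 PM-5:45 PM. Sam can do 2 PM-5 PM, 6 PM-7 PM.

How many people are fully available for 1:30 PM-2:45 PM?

Ulla free: 11:30-13:00, 14:00-17:30, 18:15-19:00 (invert busy blocks within the working day).
Emeka free: 13:45-18:00, 18:45-19:00.
Zara free: 09:30-11:45, 13:30-17:45.
Sam free: 14:00-17:00, 18:00-19:00.
Zara can make the full 13:30-14:45 slot — that's 1.

1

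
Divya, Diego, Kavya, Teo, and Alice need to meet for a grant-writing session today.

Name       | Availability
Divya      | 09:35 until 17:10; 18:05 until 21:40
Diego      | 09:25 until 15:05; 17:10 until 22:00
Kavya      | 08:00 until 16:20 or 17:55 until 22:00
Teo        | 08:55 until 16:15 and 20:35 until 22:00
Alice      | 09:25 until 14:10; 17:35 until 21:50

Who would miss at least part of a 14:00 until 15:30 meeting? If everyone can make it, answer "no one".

Divya: free for 14:00-15:30. Diego: not fully free for 14:00-15:30. Kavya: free for 14:00-15:30. Teo: free for 14:00-15:30. Alice: not fully free for 14:00-15:30.

Alice, Diego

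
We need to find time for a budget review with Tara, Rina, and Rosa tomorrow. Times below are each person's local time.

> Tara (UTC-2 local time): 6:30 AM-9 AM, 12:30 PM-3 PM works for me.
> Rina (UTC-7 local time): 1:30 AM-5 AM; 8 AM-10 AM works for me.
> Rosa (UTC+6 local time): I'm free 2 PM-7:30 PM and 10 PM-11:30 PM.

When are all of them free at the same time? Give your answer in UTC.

08:30-11:00, 16:00-17:00

Tara in UTC: 08:30-11:00, 14:30-17:00 (add 2h to convert from UTC-2).
Rina in UTC: 08:30-12:00, 15:00-17:00 (add 7h to convert from UTC-7).
Rosa in UTC: 08:00-13:30, 16:00-17:30 (subtract 6h to convert from UTC+6).
Tara ∩ Rina: 08:30-11:00, 15:00-17:00.
Tara ∩ Rina ∩ Rosa: 08:30-11:00, 16:00-17:00.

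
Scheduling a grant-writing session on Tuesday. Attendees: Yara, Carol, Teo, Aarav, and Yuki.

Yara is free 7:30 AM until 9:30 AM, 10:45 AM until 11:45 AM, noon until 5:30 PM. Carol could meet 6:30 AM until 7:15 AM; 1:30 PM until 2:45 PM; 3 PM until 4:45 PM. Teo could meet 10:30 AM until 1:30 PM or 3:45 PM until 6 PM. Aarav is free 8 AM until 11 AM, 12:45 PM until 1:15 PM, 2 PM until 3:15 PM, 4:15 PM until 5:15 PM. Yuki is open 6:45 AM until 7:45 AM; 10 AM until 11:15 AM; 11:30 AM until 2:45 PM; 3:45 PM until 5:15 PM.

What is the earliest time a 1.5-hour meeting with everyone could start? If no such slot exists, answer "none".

none

Yara ∩ Carol: 13:30-14:45, 15:00-16:45.
Yara ∩ Carol ∩ Teo: 15:45-16:45.
Yara ∩ Carol ∩ Teo ∩ Aarav: 16:15-16:45.
Yara ∩ Carol ∩ Teo ∩ Aarav ∩ Yuki: 16:15-16:45.
Those are the intersection windows.
No common window is at least 90 minutes long.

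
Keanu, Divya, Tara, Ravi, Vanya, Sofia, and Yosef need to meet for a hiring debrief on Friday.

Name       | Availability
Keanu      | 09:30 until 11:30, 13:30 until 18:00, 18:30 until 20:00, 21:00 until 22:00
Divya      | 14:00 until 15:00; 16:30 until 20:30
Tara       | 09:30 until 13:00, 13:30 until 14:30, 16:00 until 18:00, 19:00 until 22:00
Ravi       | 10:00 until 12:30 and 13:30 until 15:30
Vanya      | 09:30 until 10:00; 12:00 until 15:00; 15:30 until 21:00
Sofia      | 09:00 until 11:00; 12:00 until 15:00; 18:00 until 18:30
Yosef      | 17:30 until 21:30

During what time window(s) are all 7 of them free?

Keanu ∩ Divya: 14:00-15:00, 16:30-18:00, 18:30-20:00.
Keanu ∩ Divya ∩ Tara: 14:00-14:30, 16:30-18:00, 19:00-20:00.
Keanu ∩ Divya ∩ Tara ∩ Ravi: 14:00-14:30.
Keanu ∩ Divya ∩ Tara ∩ Ravi ∩ Vanya: 14:00-14:30.
Keanu ∩ Divya ∩ Tara ∩ Ravi ∩ Vanya ∩ Sofia: 14:00-14:30.
Keanu ∩ Divya ∩ Tara ∩ Ravi ∩ Vanya ∩ Sofia ∩ Yosef: ∅.
There is no time when everyone is free.

none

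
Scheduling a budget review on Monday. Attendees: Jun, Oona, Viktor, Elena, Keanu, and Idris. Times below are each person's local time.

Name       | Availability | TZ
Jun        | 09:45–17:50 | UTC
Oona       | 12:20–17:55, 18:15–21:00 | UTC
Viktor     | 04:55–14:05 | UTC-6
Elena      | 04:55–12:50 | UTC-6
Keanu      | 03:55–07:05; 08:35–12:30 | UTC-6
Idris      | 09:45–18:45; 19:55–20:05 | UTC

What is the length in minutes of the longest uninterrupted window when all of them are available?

Jun in UTC: 09:45-17:50.
Oona in UTC: 12:20-17:55, 18:15-21:00.
Viktor in UTC: 10:55-20:05 (add 6h to convert from UTC-6).
Elena in UTC: 10:55-18:50 (add 6h to convert from UTC-6).
Keanu in UTC: 09:55-13:05, 14:35-18:30 (add 6h to convert from UTC-6).
Idris in UTC: 09:45-18:45, 19:55-20:05.
Jun ∩ Oona: 12:20-17:50.
Jun ∩ Oona ∩ Viktor: 12:20-17:50.
Jun ∩ Oona ∩ Viktor ∩ Elena: 12:20-17:50.
Jun ∩ Oona ∩ Viktor ∩ Elena ∩ Keanu: 12:20-13:05, 14:35-17:50.
Jun ∩ Oona ∩ Viktor ∩ Elena ∩ Keanu ∩ Idris: 12:20-13:05, 14:35-17:50.
The longest is 14:35-17:50 at 195 minutes.

195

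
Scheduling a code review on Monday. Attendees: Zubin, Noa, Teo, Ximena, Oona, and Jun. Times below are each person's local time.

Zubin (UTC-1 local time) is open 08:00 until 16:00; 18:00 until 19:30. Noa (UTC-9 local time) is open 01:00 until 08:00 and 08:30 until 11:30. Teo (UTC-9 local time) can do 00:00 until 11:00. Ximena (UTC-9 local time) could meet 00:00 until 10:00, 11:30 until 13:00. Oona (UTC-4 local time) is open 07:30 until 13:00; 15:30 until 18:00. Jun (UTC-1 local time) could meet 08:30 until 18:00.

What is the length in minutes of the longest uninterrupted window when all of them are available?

Zubin in UTC: 09:00-17:00, 19:00-20:30 (add 1h to convert from UTC-1).
Noa in UTC: 10:00-17:00, 17:30-20:30 (add 9h to convert from UTC-9).
Teo in UTC: 09:00-20:00 (add 9h to convert from UTC-9).
Ximena in UTC: 09:00-19:00, 20:30-22:00 (add 9h to convert from UTC-9).
Oona in UTC: 11:30-17:00, 19:30-22:00 (add 4h to convert from UTC-4).
Jun in UTC: 09:30-19:00 (add 1h to convert from UTC-1).
Zubin ∩ Noa: 10:00-17:00, 19:00-20:30.
Zubin ∩ Noa ∩ Teo: 10:00-17:00, 19:00-20:00.
Zubin ∩ Noa ∩ Teo ∩ Ximena: 10:00-17:00.
Zubin ∩ Noa ∩ Teo ∩ Ximena ∩ Oona: 11:30-17:00.
Zubin ∩ Noa ∩ Teo ∩ Ximena ∩ Oona ∩ Jun: 11:30-17:00.
The longest is 11:30-17:00 at 330 minutes.

330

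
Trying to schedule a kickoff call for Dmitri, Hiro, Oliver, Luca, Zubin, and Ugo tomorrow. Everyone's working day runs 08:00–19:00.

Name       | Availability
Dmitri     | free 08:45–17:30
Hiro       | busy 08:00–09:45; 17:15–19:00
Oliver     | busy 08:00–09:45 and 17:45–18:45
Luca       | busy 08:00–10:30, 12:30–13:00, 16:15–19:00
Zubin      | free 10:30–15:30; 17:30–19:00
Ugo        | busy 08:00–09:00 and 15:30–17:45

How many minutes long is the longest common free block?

Dmitri free: 08:45-17:30.
Hiro free: 09:45-17:15 (invert busy blocks within the working day).
Oliver free: 09:45-17:45, 18:45-19:00 (invert busy blocks within the working day).
Luca free: 10:30-12:30, 13:00-16:15 (invert busy blocks within the working day).
Zubin free: 10:30-15:30, 17:30-19:00.
Ugo free: 09:00-15:30, 17:45-19:00 (invert busy blocks within the working day).
Dmitri ∩ Hiro: 09:45-17:15.
Dmitri ∩ Hiro ∩ Oliver: 09:45-17:15.
Dmitri ∩ Hiro ∩ Oliver ∩ Luca: 10:30-12:30, 13:00-16:15.
Dmitri ∩ Hiro ∩ Oliver ∩ Luca ∩ Zubin: 10:30-12:30, 13:00-15:30.
Dmitri ∩ Hiro ∩ Oliver ∩ Luca ∩ Zubin ∩ Ugo: 10:30-12:30, 13:00-15:30.
The longest is 13:00-15:30 at 150 minutes.

150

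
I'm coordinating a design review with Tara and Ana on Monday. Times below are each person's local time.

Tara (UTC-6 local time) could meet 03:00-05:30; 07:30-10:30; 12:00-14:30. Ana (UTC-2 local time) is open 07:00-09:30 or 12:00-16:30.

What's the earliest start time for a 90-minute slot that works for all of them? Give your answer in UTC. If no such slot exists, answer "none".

09:00

Tara in UTC: 09:00-11:30, 13:30-16:30, 18:00-20:30 (add 6h to convert from UTC-6).
Ana in UTC: 09:00-11:30, 14:00-18:30 (add 2h to convert from UTC-2).
Tara ∩ Ana: 09:00-11:30, 14:00-16:30, 18:00-18:30.
The first common window of at least 90 minutes is 09:00-11:30, so the earliest start is 09:00.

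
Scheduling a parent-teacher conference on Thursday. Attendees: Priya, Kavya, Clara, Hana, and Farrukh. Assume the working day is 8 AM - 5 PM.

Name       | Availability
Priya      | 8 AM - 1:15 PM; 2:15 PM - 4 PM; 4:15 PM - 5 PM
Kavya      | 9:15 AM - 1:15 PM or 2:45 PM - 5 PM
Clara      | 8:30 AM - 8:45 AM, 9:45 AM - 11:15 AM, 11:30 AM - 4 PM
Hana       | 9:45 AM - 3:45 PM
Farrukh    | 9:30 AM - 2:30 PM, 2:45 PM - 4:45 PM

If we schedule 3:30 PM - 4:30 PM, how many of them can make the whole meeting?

Kavya and Farrukh can make the full 15:30-16:30 slot — that's 2.

2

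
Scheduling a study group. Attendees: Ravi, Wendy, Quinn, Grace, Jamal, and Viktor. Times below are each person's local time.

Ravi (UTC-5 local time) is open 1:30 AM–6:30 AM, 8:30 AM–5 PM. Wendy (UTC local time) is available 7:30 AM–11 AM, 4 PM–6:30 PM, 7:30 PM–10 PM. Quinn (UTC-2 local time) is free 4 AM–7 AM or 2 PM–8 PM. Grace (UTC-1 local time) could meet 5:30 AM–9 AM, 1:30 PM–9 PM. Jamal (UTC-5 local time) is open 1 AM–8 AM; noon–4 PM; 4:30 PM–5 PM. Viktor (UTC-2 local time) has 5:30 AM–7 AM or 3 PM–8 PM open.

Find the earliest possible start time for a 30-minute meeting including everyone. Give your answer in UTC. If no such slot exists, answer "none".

Ravi in UTC: 06:30-11:30, 13:30-22:00 (add 5h to convert from UTC-5).
Wendy in UTC: 07:30-11:00, 16:00-18:30, 19:30-22:00.
Quinn in UTC: 06:00-09:00, 16:00-22:00 (add 2h to convert from UTC-2).
Grace in UTC: 06:30-10:00, 14:30-22:00 (add 1h to convert from UTC-1).
Jamal in UTC: 06:00-13:00, 17:00-21:00, 21:30-22:00 (add 5h to convert from UTC-5).
Viktor in UTC: 07:30-09:00, 17:00-22:00 (add 2h to convert from UTC-2).
Ravi ∩ Wendy: 07:30-11:00, 16:00-18:30, 19:30-22:00.
Ravi ∩ Wendy ∩ Quinn: 07:30-09:00, 16:00-18:30, 19:30-22:00.
Ravi ∩ Wendy ∩ Quinn ∩ Grace: 07:30-09:00, 16:00-18:30, 19:30-22:00.
Ravi ∩ Wendy ∩ Quinn ∩ Grace ∩ Jamal: 07:30-09:00, 17:00-18:30, 19:30-21:00, 21:30-22:00.
Ravi ∩ Wendy ∩ Quinn ∩ Grace ∩ Jamal ∩ Viktor: 07:30-09:00, 17:00-18:30, 19:30-21:00, 21:30-22:00.
The first common window of at least 30 minutes is 07:30-09:00, so the earliest start is 07:30.

07:30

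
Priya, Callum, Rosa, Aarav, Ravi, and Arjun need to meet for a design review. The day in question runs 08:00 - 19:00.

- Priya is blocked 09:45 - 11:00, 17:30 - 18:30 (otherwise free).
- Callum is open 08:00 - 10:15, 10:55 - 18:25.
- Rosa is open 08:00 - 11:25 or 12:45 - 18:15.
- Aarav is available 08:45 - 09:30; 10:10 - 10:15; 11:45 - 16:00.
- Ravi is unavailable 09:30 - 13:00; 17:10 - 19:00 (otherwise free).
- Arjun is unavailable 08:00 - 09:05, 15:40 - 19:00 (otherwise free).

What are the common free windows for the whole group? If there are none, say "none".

09:05-09:30, 13:00-15:40

Priya free: 08:00-09:45, 11:00-17:30, 18:30-19:00 (invert busy blocks within the working day).
Callum free: 08:00-10:15, 10:55-18:25.
Rosa free: 08:00-11:25, 12:45-18:15.
Aarav free: 08:45-09:30, 10:10-10:15, 11:45-16:00.
Ravi free: 08:00-09:30, 13:00-17:10 (invert busy blocks within the working day).
Arjun free: 09:05-15:40 (invert busy blocks within the working day).
Priya ∩ Callum: 08:00-09:45, 11:00-17:30.
Priya ∩ Callum ∩ Rosa: 08:00-09:45, 11:00-11:25, 12:45-17:30.
Priya ∩ Callum ∩ Rosa ∩ Aarav: 08:45-09:30, 12:45-16:00.
Priya ∩ Callum ∩ Rosa ∩ Aarav ∩ Ravi: 08:45-09:30, 13:00-16:00.
Priya ∩ Callum ∩ Rosa ∩ Aarav ∩ Ravi ∩ Arjun: 09:05-09:30, 13:00-15:40.
Those are the intersection windows.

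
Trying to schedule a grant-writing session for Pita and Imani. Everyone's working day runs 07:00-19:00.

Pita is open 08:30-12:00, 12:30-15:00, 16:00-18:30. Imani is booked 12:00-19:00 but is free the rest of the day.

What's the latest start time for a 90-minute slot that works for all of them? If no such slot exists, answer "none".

Pita free: 08:30-12:00, 12:30-15:00, 16:00-18:30.
Imani free: 07:00-12:00 (invert busy blocks within the working day).
Pita ∩ Imani: 08:30-12:00.
Those are the intersection windows.
The last common window of at least 90 minutes is 08:30-12:00; a 90-minute meeting can start as late as 10:30 and still end by 12:00.

10:30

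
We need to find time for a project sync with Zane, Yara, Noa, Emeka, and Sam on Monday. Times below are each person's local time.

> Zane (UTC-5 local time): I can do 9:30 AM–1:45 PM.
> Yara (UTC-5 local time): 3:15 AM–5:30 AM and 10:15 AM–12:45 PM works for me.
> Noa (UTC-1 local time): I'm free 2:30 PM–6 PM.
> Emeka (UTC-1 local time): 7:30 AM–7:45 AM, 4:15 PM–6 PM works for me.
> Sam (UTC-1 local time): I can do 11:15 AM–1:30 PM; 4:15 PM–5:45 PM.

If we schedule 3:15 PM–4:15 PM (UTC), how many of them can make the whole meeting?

Zane in UTC: 14:30-18:45 (add 5h to convert from UTC-5).
Yara in UTC: 08:15-10:30, 15:15-17:45 (add 5h to convert from UTC-5).
Noa in UTC: 15:30-19:00 (add 1h to convert from UTC-1).
Emeka in UTC: 08:30-08:45, 17:15-19:00 (add 1h to convert from UTC-1).
Sam in UTC: 12:15-14:30, 17:15-18:45 (add 1h to convert from UTC-1).
Zane and Yara can make the full 15:15-16:15 slot — that's 2.

2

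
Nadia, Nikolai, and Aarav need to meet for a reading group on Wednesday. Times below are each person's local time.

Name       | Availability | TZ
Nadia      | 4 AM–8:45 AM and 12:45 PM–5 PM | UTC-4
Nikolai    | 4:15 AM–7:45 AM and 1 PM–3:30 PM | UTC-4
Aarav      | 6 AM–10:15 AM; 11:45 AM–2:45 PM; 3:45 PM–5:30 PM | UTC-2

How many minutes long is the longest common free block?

210

Nadia in UTC: 08:00-12:45, 16:45-21:00 (add 4h to convert from UTC-4).
Nikolai in UTC: 08:15-11:45, 17:00-19:30 (add 4h to convert from UTC-4).
Aarav in UTC: 08:00-12:15, 13:45-16:45, 17:45-19:30 (add 2h to convert from UTC-2).
Nadia ∩ Nikolai: 08:15-11:45, 17:00-19:30.
Nadia ∩ Nikolai ∩ Aarav: 08:15-11:45, 17:45-19:30.
Those are the intersection windows.
The longest is 08:15-11:45 at 210 minutes.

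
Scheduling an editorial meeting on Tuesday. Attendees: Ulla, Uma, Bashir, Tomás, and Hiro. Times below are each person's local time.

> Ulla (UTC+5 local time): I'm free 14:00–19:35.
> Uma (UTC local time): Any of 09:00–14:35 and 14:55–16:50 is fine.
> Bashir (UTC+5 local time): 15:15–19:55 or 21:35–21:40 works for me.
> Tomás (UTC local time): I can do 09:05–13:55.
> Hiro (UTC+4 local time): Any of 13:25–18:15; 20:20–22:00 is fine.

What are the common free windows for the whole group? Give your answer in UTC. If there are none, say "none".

Ulla in UTC: 09:00-14:35 (subtract 5h to convert from UTC+5).
Uma in UTC: 09:00-14:35, 14:55-16:50.
Bashir in UTC: 10:15-14:55, 16:35-16:40 (subtract 5h to convert from UTC+5).
Tomás in UTC: 09:05-13:55.
Hiro in UTC: 09:25-14:15, 16:20-18:00 (subtract 4h to convert from UTC+4).
Ulla ∩ Uma: 09:00-14:35.
Ulla ∩ Uma ∩ Bashir: 10:15-14:35.
Ulla ∩ Uma ∩ Bashir ∩ Tomás: 10:15-13:55.
Ulla ∩ Uma ∩ Bashir ∩ Tomás ∩ Hiro: 10:15-13:55.

10:15-13:55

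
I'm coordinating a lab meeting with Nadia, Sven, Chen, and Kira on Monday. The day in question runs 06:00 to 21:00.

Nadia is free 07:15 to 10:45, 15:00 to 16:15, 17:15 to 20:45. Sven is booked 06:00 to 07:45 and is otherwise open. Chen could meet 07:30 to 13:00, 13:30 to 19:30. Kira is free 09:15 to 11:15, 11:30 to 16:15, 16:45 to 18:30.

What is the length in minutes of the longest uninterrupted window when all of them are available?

90

Nadia free: 07:15-10:45, 15:00-16:15, 17:15-20:45.
Sven free: 07:45-21:00 (invert busy blocks within the working day).
Chen free: 07:30-13:00, 13:30-19:30.
Kira free: 09:15-11:15, 11:30-16:15, 16:45-18:30.
Nadia ∩ Sven: 07:45-10:45, 15:00-16:15, 17:15-20:45.
Nadia ∩ Sven ∩ Chen: 07:45-10:45, 15:00-16:15, 17:15-19:30.
Nadia ∩ Sven ∩ Chen ∩ Kira: 09:15-10:45, 15:00-16:15, 17:15-18:30.
The longest is 09:15-10:45 at 90 minutes.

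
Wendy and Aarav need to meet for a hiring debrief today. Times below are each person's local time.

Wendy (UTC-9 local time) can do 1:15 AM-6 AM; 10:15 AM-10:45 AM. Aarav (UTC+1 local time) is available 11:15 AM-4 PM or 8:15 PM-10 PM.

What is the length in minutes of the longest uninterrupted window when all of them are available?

285

Wendy in UTC: 10:15-15:00, 19:15-19:45 (add 9h to convert from UTC-9).
Aarav in UTC: 10:15-15:00, 19:15-21:00 (subtract 1h to convert from UTC+1).
Wendy ∩ Aarav: 10:15-15:00, 19:15-19:45.
The longest is 10:15-15:00 at 285 minutes.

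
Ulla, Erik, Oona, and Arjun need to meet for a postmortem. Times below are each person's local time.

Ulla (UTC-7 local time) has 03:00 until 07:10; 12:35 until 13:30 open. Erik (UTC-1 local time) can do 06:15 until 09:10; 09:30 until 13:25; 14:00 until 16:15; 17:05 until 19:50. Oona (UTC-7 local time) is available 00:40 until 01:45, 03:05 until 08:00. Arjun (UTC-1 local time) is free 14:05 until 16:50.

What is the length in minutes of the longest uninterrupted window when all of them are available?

0

Ulla in UTC: 10:00-14:10, 19:35-20:30 (add 7h to convert from UTC-7).
Erik in UTC: 07:15-10:10, 10:30-14:25, 15:00-17:15, 18:05-20:50 (add 1h to convert from UTC-1).
Oona in UTC: 07:40-08:45, 10:05-15:00 (add 7h to convert from UTC-7).
Arjun in UTC: 15:05-17:50 (add 1h to convert from UTC-1).
Ulla ∩ Erik: 10:00-10:10, 10:30-14:10, 19:35-20:30.
Ulla ∩ Erik ∩ Oona: 10:05-10:10, 10:30-14:10.
Ulla ∩ Erik ∩ Oona ∩ Arjun: ∅.
There is no time when everyone is free.
No common window exists, so the longest block is 0 minutes.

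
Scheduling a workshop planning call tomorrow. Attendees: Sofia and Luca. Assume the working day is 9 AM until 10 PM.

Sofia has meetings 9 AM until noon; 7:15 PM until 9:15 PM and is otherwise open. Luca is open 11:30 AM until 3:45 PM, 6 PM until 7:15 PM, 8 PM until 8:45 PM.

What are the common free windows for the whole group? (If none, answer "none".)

Sofia free: 12:00-19:15, 21:15-22:00 (invert busy blocks within the working day).
Luca free: 11:30-15:45, 18:00-19:15, 20:00-20:45.
Sofia ∩ Luca: 12:00-15:45, 18:00-19:15.

12:00-15:45, 18:00-19:15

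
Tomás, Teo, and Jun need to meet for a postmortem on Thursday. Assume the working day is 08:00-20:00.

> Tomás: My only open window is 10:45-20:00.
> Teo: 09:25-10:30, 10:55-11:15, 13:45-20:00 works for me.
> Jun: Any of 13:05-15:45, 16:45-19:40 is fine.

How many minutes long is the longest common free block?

Tomás ∩ Teo: 10:55-11:15, 13:45-20:00.
Tomás ∩ Teo ∩ Jun: 13:45-15:45, 16:45-19:40.
So the common availability across everyone is 13:45-15:45, 16:45-19:40.
The longest is 16:45-19:40 at 175 minutes.

175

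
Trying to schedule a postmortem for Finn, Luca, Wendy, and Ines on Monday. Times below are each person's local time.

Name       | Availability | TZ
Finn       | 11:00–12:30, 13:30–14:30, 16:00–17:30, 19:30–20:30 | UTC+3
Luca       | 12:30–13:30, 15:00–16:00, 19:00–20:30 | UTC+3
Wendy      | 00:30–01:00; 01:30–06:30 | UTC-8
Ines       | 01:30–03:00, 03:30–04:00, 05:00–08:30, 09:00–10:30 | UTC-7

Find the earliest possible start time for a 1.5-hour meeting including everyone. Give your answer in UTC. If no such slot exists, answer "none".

Finn in UTC: 08:00-09:30, 10:30-11:30, 13:00-14:30, 16:30-17:30 (subtract 3h to convert from UTC+3).
Luca in UTC: 09:30-10:30, 12:00-13:00, 16:00-17:30 (subtract 3h to convert from UTC+3).
Wendy in UTC: 08:30-09:00, 09:30-14:30 (add 8h to convert from UTC-8).
Ines in UTC: 08:30-10:00, 10:30-11:00, 12:00-15:30, 16:00-17:30 (add 7h to convert from UTC-7).
Finn ∩ Luca: 16:30-17:30.
Finn ∩ Luca ∩ Wendy: ∅.
Finn ∩ Luca ∩ Wendy ∩ Ines: ∅.
There is no time when everyone is free.
No common window is at least 90 minutes long.

none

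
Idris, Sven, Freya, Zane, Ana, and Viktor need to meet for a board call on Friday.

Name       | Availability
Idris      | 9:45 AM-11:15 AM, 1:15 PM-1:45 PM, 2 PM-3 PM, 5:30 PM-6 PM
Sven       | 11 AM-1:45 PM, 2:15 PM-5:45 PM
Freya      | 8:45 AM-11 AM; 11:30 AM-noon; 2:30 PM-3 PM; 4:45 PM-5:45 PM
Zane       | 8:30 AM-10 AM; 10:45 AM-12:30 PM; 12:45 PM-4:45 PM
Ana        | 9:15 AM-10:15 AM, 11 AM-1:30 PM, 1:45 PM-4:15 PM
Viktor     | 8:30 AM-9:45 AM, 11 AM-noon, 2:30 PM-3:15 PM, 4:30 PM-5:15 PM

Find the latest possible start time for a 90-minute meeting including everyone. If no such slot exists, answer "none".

Idris ∩ Sven: 11:00-11:15, 13:15-13:45, 14:15-15:00, 17:30-17:45.
Idris ∩ Sven ∩ Freya: 14:30-15:00, 17:30-17:45.
Idris ∩ Sven ∩ Freya ∩ Zane: 14:30-15:00.
Idris ∩ Sven ∩ Freya ∩ Zane ∩ Ana: 14:30-15:00.
Idris ∩ Sven ∩ Freya ∩ Zane ∩ Ana ∩ Viktor: 14:30-15:00.
No common window is at least 90 minutes long.

none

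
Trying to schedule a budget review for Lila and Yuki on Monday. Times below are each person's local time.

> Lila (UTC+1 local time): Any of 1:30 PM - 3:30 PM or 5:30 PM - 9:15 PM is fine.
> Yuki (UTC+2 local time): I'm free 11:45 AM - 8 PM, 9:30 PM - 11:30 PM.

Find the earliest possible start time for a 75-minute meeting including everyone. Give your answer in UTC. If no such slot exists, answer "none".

Lila in UTC: 12:30-14:30, 16:30-20:15 (subtract 1h to convert from UTC+1).
Yuki in UTC: 09:45-18:00, 19:30-21:30 (subtract 2h to convert from UTC+2).
Lila ∩ Yuki: 12:30-14:30, 16:30-18:00, 19:30-20:15.
So the common availability across everyone is 12:30-14:30, 16:30-18:00, 19:30-20:15.
The first common window of at least 75 minutes is 12:30-14:30, so the earliest start is 12:30.

12:30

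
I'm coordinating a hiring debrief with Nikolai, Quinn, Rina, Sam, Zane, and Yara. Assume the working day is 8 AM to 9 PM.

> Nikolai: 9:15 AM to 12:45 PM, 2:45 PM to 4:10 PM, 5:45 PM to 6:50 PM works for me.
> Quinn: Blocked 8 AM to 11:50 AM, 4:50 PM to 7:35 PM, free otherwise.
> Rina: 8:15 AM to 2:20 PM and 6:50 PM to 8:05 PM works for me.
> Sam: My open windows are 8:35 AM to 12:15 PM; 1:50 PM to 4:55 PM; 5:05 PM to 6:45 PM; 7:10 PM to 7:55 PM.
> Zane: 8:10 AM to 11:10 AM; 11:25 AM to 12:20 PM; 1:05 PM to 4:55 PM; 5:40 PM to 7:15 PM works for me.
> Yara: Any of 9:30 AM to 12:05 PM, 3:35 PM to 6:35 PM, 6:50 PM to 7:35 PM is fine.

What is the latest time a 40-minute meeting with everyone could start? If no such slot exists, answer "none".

none

Nikolai free: 09:15-12:45, 14:45-16:10, 17:45-18:50.
Quinn free: 11:50-16:50, 19:35-21:00 (invert busy blocks within the working day).
Rina free: 08:15-14:20, 18:50-20:05.
Sam free: 08:35-12:15, 13:50-16:55, 17:05-18:45, 19:10-19:55.
Zane free: 08:10-11:10, 11:25-12:20, 13:05-16:55, 17:40-19:15.
Yara free: 09:30-12:05, 15:35-18:35, 18:50-19:35.
Nikolai ∩ Quinn: 11:50-12:45, 14:45-16:10.
Nikolai ∩ Quinn ∩ Rina: 11:50-12:45.
Nikolai ∩ Quinn ∩ Rina ∩ Sam: 11:50-12:15.
Nikolai ∩ Quinn ∩ Rina ∩ Sam ∩ Zane: 11:50-12:15.
Nikolai ∩ Quinn ∩ Rina ∩ Sam ∩ Zane ∩ Yara: 11:50-12:05.
No common window is at least 40 minutes long.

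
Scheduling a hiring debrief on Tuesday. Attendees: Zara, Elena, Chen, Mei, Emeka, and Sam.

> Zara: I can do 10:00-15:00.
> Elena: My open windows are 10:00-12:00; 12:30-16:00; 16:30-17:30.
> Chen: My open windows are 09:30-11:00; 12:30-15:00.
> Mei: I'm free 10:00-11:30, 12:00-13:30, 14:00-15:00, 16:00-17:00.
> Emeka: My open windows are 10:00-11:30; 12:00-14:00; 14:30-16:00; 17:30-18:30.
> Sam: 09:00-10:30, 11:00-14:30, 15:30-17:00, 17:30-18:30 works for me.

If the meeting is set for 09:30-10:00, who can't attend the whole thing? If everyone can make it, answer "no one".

Zara: not fully free for 09:30-10:00. Elena: not fully free for 09:30-10:00. Chen: free for 09:30-10:00. Mei: not fully free for 09:30-10:00. Emeka: not fully free for 09:30-10:00. Sam: free for 09:30-10:00.

Elena, Emeka, Mei, Zara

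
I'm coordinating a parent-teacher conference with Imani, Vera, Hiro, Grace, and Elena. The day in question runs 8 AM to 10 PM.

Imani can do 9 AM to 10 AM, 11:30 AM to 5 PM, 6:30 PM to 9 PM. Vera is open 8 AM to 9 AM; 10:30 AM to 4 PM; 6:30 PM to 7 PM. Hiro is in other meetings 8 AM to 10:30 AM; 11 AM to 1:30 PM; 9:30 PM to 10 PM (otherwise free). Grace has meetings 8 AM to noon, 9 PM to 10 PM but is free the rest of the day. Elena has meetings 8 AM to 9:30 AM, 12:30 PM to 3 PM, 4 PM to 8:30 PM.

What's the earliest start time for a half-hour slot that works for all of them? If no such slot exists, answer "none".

Imani free: 09:00-10:00, 11:30-17:00, 18:30-21:00.
Vera free: 08:00-09:00, 10:30-16:00, 18:30-19:00.
Hiro free: 10:30-11:00, 13:30-21:30 (invert busy blocks within the working day).
Grace free: 12:00-21:00 (invert busy blocks within the working day).
Elena free: 09:30-12:30, 15:00-16:00, 20:30-22:00 (invert busy blocks within the working day).
Imani ∩ Vera: 11:30-16:00, 18:30-19:00.
Imani ∩ Vera ∩ Hiro: 13:30-16:00, 18:30-19:00.
Imani ∩ Vera ∩ Hiro ∩ Grace: 13:30-16:00, 18:30-19:00.
Imani ∩ Vera ∩ Hiro ∩ Grace ∩ Elena: 15:00-16:00.
The first common window of at least 30 minutes is 15:00-16:00, so the earliest start is 15:00.

15:00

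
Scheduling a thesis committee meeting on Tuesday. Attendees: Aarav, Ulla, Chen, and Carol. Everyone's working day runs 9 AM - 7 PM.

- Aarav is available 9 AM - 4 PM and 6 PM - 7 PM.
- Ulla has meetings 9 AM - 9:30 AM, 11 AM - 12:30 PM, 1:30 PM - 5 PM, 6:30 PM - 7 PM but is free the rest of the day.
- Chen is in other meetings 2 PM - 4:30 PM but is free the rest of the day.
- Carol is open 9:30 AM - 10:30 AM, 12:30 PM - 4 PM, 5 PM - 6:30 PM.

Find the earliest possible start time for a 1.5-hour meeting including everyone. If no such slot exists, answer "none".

Aarav free: 09:00-16:00, 18:00-19:00.
Ulla free: 09:30-11:00, 12:30-13:30, 17:00-18:30 (invert busy blocks within the working day).
Chen free: 09:00-14:00, 16:30-19:00 (invert busy blocks within the working day).
Carol free: 09:30-10:30, 12:30-16:00, 17:00-18:30.
Aarav ∩ Ulla: 09:30-11:00, 12:30-13:30, 18:00-18:30.
Aarav ∩ Ulla ∩ Chen: 09:30-11:00, 12:30-13:30, 18:00-18:30.
Aarav ∩ Ulla ∩ Chen ∩ Carol: 09:30-10:30, 12:30-13:30, 18:00-18:30.
No common window is at least 90 minutes long.

none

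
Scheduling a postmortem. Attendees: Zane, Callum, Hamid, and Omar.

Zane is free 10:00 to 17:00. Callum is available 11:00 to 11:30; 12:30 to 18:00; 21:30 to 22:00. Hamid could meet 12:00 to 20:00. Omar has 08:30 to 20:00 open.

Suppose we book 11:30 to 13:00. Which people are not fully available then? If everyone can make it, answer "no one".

Callum, Hamid

Zane: free for 11:30-13:00. Callum: not fully free for 11:30-13:00. Hamid: not fully free for 11:30-13:00. Omar: free for 11:30-13:00.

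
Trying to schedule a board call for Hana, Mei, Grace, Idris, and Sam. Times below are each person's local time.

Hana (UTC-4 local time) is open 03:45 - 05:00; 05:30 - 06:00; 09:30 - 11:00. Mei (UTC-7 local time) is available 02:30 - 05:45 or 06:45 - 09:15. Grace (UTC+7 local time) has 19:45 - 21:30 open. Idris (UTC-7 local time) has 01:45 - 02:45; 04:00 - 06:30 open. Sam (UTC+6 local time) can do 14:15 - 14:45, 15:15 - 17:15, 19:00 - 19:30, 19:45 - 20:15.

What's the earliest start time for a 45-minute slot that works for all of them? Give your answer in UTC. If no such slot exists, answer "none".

Hana in UTC: 07:45-09:00, 09:30-10:00, 13:30-15:00 (add 4h to convert from UTC-4).
Mei in UTC: 09:30-12:45, 13:45-16:15 (add 7h to convert from UTC-7).
Grace in UTC: 12:45-14:30 (subtract 7h to convert from UTC+7).
Idris in UTC: 08:45-09:45, 11:00-13:30 (add 7h to convert from UTC-7).
Sam in UTC: 08:15-08:45, 09:15-11:15, 13:00-13:30, 13:45-14:15 (subtract 6h to convert from UTC+6).
Hana ∩ Mei: 09:30-10:00, 13:45-15:00.
Hana ∩ Mei ∩ Grace: 13:45-14:30.
Hana ∩ Mei ∩ Grace ∩ Idris: ∅.
Hana ∩ Mei ∩ Grace ∩ Idris ∩ Sam: ∅.
There is no time when everyone is free.
No common window is at least 45 minutes long.

none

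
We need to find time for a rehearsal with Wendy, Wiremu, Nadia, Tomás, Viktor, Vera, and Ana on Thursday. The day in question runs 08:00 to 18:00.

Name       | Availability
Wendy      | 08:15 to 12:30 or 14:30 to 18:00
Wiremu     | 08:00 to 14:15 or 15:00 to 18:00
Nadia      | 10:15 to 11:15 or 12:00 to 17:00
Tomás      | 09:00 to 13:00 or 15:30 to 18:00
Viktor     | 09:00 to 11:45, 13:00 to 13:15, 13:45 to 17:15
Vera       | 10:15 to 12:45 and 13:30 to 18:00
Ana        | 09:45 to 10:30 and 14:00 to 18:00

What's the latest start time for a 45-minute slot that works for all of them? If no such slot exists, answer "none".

16:15

Wendy ∩ Wiremu: 08:15-12:30, 15:00-18:00.
Wendy ∩ Wiremu ∩ Nadia: 10:15-11:15, 12:00-12:30, 15:00-17:00.
Wendy ∩ Wiremu ∩ Nadia ∩ Tomás: 10:15-11:15, 12:00-12:30, 15:30-17:00.
Wendy ∩ Wiremu ∩ Nadia ∩ Tomás ∩ Viktor: 10:15-11:15, 15:30-17:00.
Wendy ∩ Wiremu ∩ Nadia ∩ Tomás ∩ Viktor ∩ Vera: 10:15-11:15, 15:30-17:00.
Wendy ∩ Wiremu ∩ Nadia ∩ Tomás ∩ Viktor ∩ Vera ∩ Ana: 10:15-10:30, 15:30-17:00.
So the common availability across everyone is 10:15-10:30, 15:30-17:00.
The last common window of at least 45 minutes is 15:30-17:00; a 45-minute meeting can start as late as 16:15 and still end by 17:00.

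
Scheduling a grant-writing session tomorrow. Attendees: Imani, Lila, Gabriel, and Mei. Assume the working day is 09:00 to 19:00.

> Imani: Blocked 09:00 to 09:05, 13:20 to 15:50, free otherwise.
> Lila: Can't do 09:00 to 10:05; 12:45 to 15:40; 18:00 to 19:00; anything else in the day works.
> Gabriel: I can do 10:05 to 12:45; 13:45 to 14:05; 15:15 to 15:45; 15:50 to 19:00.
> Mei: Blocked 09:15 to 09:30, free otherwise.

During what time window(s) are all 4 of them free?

10:05-12:45, 15:50-18:00

Imani free: 09:05-13:20, 15:50-19:00 (invert busy blocks within the working day).
Lila free: 10:05-12:45, 15:40-18:00 (invert busy blocks within the working day).
Gabriel free: 10:05-12:45, 13:45-14:05, 15:15-15:45, 15:50-19:00.
Mei free: 09:00-09:15, 09:30-19:00 (invert busy blocks within the working day).
Imani ∩ Lila: 10:05-12:45, 15:50-18:00.
Imani ∩ Lila ∩ Gabriel: 10:05-12:45, 15:50-18:00.
Imani ∩ Lila ∩ Gabriel ∩ Mei: 10:05-12:45, 15:50-18:00.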